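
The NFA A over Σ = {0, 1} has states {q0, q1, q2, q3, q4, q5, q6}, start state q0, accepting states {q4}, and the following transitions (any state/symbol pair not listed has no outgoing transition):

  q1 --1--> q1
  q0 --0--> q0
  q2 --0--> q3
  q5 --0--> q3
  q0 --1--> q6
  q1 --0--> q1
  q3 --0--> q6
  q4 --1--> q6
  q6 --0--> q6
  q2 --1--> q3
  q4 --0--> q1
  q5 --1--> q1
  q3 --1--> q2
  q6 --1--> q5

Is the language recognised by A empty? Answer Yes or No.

Yes

The states reachable from the start state are {q0, q1, q2, q3, q5, q6}.
None of the accepting states {q4} is reachable, so no string is accepted and L(A) = ∅.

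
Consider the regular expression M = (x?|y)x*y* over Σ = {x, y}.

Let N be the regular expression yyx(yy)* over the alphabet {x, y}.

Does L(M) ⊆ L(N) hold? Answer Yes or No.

No

The empty string ε is in L(M) but not in L(N).
So L(M) ⊄ L(N).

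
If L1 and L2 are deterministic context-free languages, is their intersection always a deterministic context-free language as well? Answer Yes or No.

No

DCFLs are closed under complement (normalise the DPDA to read all of its input, then flip the verdict). If they were also closed under intersection, De Morgan would make them closed under union; but {aⁿbⁿ : n≥0} and {aⁿb²ⁿ : n≥0} are DCFLs (push the a's; pop one per b, respectively one per two b's) whose union no deterministic PDA accepts: a DPDA for it would have a single run on aⁿb²ⁿ, accepting after the prefix aⁿbⁿ and accepting again after n more b's; an ordinary PDA that simulates it on a's and b's and, at any moment when it is accepting, may switch to reading only a fresh letter c while feeding each c to the simulation as a b, would accept aⁱbʲcᵏ (k≥1) exactly when both aⁱbʲ and aⁱbʲ⁺ᵏ are in the language, i.e. its language intersected with the regular set a*b*c⁺ would be exactly {aⁿbⁿcⁿ : n≥1} — impossible, since context-free languages are closed under intersection with regular sets and {aⁿbⁿcⁿ} is not context-free.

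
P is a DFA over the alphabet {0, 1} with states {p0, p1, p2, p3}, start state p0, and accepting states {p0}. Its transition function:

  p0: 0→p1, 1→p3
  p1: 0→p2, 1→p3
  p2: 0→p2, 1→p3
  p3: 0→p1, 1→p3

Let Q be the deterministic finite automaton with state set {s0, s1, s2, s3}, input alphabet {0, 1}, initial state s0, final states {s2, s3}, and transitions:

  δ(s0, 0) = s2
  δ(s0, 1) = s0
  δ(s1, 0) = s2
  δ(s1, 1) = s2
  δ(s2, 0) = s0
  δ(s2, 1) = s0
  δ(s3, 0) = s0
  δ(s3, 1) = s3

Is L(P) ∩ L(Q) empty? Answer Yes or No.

Yes

Exploring the product automaton P × Q from the start pair (p0, s0), following both machines on each input symbol, reaches 5 state pairs: (p0, s0), (p1, s2), (p3, s0), (p2, s0), (p2, s2).
P accepts in {p0} and Q accepts in {s2, s3}; no reachable pair has both components accepting, so no string drives both machines to acceptance simultaneously and L(P) ∩ L(Q) = ∅.
So no string is accepted by both, and the intersection is empty.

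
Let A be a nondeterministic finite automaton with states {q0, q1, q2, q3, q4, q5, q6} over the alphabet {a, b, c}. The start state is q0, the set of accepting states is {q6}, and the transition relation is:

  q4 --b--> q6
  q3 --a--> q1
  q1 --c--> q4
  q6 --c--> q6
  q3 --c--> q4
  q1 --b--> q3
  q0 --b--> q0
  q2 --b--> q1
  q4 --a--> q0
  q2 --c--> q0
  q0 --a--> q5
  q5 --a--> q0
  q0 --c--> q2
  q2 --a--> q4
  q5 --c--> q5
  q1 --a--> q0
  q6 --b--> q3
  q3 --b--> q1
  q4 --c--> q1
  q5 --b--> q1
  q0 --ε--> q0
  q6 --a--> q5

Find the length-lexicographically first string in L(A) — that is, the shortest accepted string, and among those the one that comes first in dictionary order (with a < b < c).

A breadth-first search from q0 reaches an accepting state first via the path q0 → q2 → q4 → q6 on input cab.
No string of length < 3 is accepted (BFS exhausts all shorter strings without reaching an accepting state), and cab is the lexicographically least accepting string of length 3.

cab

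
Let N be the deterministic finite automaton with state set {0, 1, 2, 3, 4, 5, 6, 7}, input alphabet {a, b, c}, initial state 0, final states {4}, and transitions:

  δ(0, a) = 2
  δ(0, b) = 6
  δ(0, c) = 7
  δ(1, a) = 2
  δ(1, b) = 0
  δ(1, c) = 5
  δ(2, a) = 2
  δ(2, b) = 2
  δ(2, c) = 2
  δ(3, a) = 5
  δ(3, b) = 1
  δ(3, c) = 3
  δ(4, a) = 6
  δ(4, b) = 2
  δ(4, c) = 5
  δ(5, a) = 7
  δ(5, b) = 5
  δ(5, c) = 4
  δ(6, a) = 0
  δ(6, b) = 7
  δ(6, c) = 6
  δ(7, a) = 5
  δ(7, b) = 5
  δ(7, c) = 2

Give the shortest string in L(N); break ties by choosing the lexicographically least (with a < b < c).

cac

A breadth-first search from 0 reaches an accepting state first via the path 0 → 7 → 5 → 4 on input cac.
No string of length < 3 is accepted (BFS exhausts all shorter strings without reaching an accepting state), and cac is the lexicographically least accepting string of length 3.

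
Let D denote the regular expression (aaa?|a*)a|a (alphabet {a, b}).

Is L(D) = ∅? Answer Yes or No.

No

The string a matches the expression, so it belongs to L(D).
Since L(D) contains at least one string, it is not empty.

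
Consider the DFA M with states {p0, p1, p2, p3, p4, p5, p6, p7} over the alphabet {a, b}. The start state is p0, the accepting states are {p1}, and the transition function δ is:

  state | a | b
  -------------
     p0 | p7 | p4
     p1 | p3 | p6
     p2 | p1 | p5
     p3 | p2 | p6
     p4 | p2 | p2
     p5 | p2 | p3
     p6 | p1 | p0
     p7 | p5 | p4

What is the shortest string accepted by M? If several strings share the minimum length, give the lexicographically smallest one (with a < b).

baa

A breadth-first search from p0 reaches an accepting state first via the path p0 → p4 → p2 → p1 on input baa.
No string of length < 3 is accepted (BFS exhausts all shorter strings without reaching an accepting state), and baa is the lexicographically least accepting string of length 3.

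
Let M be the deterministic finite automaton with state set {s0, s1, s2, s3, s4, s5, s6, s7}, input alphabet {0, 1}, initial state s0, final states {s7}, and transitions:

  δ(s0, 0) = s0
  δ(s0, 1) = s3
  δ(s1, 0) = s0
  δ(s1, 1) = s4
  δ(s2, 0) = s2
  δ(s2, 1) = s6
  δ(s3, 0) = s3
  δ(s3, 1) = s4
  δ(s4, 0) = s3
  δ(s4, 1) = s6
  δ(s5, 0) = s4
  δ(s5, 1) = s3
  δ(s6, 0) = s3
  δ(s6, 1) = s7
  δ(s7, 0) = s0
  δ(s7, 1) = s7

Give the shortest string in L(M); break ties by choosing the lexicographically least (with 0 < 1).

A breadth-first search from s0 reaches an accepting state first via the path s0 → s3 → s4 → s6 → s7 on input 1111.
No string of length < 4 is accepted (BFS exhausts all shorter strings without reaching an accepting state), and 1111 is the lexicographically least accepting string of length 4.

1111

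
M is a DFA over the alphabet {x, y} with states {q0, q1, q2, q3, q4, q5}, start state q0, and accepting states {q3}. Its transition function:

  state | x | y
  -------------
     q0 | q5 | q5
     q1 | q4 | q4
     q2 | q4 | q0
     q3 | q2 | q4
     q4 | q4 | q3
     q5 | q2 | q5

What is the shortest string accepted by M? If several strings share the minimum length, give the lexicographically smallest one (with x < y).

A breadth-first search from q0 reaches an accepting state first via the path q0 → q5 → q2 → q4 → q3 on input xxxy.
No string of length < 4 is accepted (BFS exhausts all shorter strings without reaching an accepting state), and xxxy is the lexicographically least accepting string of length 4.

xxxy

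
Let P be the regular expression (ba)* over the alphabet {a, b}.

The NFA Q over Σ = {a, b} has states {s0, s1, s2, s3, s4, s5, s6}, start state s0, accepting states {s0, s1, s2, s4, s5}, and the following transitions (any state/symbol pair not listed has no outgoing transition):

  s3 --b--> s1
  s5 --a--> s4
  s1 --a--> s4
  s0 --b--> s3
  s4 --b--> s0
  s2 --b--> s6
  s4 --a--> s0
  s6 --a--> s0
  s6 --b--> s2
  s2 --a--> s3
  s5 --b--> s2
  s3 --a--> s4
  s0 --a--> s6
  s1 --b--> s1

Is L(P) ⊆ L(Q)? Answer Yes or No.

No

The string baba is in L(P) but not in L(Q).
So L(P) ⊄ L(Q).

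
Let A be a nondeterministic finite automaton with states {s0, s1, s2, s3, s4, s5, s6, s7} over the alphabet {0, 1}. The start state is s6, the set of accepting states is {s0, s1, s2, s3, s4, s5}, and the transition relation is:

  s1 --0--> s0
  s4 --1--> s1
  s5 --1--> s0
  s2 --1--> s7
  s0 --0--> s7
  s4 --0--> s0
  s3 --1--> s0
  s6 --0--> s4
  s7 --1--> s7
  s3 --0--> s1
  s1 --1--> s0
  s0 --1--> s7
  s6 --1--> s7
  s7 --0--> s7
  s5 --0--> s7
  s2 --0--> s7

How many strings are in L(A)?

5

The useful subgraph on states {s0, s1, s4, s6} is acyclic, so L(A) is finite; the longest accepting path visits 4 useful states, giving maximum string length 3.
Counting accepting paths from s6 by length: 1 of length 1, 2 of length 2, 2 of length 3. Total 5.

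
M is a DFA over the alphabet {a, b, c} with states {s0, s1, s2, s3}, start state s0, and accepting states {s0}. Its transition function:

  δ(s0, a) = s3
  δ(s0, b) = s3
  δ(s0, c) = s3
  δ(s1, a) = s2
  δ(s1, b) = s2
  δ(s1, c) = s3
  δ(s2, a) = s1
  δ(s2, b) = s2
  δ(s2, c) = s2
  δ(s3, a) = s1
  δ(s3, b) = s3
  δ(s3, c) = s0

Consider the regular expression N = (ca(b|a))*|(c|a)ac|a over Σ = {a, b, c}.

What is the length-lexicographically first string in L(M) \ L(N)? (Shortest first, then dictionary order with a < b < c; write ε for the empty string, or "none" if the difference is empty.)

The string ac is accepted by M but not by N.
No shorter string lies in the difference, and ac is the lexicographically first length-2 string in L(M) \ L(N).

ac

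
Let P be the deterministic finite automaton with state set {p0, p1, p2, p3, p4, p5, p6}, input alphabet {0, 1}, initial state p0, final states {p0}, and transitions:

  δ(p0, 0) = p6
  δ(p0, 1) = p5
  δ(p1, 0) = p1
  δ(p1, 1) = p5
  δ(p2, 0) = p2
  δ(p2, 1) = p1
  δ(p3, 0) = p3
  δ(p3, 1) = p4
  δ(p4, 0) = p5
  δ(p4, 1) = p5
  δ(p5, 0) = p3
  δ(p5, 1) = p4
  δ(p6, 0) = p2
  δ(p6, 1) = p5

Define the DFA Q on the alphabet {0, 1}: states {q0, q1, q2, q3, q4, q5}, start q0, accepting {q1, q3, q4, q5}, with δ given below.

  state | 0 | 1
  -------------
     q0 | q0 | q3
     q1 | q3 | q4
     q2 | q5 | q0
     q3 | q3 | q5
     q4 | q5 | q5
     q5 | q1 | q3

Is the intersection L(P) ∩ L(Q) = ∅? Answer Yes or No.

Exploring the product automaton P × Q from the start pair (p0, q0), following both machines on each input symbol, reaches 12 state pairs: (p0, q0), (p6, q0), (p5, q3), (p2, q0), (p3, q3), (p4, q5), (p1, q3), (p5, q1), (p5, q5), (p4, q4), (p3, q1), (p4, q3).
P accepts in {p0} and Q accepts in {q1, q3, q4, q5}; no reachable pair has both components accepting, so no string drives both machines to acceptance simultaneously and L(P) ∩ L(Q) = ∅.
So no string is accepted by both, and the intersection is empty.

Yes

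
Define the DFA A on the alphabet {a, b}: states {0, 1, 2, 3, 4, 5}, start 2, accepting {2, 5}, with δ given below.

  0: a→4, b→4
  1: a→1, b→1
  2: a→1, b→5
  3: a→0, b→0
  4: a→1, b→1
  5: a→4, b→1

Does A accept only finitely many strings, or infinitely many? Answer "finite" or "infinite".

finite

The useful states (reachable from 2 and able to reach an accepting state) are {2, 5}.
Restricted to these states the transition graph has no cycle, so every accepting path has bounded length and L is finite.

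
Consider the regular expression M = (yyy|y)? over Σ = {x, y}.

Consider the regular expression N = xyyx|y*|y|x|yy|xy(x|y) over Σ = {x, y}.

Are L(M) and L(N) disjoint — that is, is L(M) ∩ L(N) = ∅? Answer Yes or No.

No

The empty string ε is accepted by both M and N.
Hence L(M) ∩ L(N) ≠ ∅.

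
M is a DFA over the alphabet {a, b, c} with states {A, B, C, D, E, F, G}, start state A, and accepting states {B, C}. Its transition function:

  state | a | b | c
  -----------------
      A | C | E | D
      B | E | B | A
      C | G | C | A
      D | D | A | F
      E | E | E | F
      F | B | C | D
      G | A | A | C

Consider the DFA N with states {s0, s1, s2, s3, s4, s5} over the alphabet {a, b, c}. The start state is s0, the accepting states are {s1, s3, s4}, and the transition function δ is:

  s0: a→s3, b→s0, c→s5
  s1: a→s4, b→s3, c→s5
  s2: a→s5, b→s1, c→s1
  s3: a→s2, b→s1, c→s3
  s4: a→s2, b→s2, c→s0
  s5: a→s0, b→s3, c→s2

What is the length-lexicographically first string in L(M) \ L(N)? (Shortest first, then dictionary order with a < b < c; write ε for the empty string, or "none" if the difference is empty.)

The string aca is accepted by M but not by N.
No shorter string lies in the difference, and aca is the lexicographically first length-3 string in L(M) \ L(N).

aca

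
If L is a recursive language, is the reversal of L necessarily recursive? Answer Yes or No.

Reverse the input on the tape and then run the decider for L; this halts and accepts exactly Lᴿ.
So the recursive languages are closed under reversal.

Yes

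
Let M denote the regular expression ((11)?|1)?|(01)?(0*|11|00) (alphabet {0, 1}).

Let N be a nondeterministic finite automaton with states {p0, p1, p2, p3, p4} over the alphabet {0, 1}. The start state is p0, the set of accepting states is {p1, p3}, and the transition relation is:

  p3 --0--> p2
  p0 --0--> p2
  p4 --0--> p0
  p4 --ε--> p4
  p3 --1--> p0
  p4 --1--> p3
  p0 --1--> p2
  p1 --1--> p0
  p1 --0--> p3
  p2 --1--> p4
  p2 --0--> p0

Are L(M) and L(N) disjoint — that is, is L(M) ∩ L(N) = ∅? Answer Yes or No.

Converting the expression M to a DFA (subset construction, then merging equivalent states) gives the minimal DFA with states {m0, m1, m2, m3, m4, m5, m6, m7}, start state m0, accepting states {m0, m1, m2, m3, m4, m6} and transitions m0: 0→m1, 1→m2; m1: 0→m3, 1→m4; m2: 0→m5, 1→m6; m3: 0→m3, 1→m5; m4: 0→m3, 1→m7; m5: 0→m5, 1→m5; m6: 0→m5, 1→m5; m7: 0→m5, 1→m6.
Exploring the product automaton M × N from the start pair (m0, p0), following both machines on each input symbol, reaches 13 state pairs: (m0, p0), (m1, p2), (m2, p2), (m3, p0), (m4, p4), (m5, p0), (m6, p4), (m3, p2), (m5, p2), (m7, p3), (m5, p3), (m5, p4), (m6, p0).
M accepts in {m0, m1, m2, m3, m4, m6} and N accepts in {p1, p3}; no reachable pair has both components accepting, so no string drives both machines to acceptance simultaneously and L(M) ∩ L(N) = ∅.
So no string is accepted by both, and the intersection is empty.

Yes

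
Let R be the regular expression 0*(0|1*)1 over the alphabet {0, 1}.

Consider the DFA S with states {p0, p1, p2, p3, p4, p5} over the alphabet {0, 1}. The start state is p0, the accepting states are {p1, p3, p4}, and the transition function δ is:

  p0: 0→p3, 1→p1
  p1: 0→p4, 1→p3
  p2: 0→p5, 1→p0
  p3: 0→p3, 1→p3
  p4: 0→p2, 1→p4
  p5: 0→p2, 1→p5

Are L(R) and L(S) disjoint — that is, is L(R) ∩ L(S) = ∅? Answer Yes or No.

The string 1 is accepted by both R and S.
Hence L(R) ∩ L(S) ≠ ∅.

No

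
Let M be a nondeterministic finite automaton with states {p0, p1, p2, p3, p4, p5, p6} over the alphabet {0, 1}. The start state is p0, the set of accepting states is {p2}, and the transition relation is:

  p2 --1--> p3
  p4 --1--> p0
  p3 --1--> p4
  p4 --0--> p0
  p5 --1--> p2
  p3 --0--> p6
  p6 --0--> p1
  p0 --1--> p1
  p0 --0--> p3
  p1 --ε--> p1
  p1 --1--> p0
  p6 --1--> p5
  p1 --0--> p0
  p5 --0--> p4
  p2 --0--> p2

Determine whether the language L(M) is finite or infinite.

infinite

State p0 is reachable from the start and can reach an accepting state, and it lies on the cycle p0 → p1 → p0.
Traversing that cycle any number of times yields accepted strings of unbounded length, so the language is infinite.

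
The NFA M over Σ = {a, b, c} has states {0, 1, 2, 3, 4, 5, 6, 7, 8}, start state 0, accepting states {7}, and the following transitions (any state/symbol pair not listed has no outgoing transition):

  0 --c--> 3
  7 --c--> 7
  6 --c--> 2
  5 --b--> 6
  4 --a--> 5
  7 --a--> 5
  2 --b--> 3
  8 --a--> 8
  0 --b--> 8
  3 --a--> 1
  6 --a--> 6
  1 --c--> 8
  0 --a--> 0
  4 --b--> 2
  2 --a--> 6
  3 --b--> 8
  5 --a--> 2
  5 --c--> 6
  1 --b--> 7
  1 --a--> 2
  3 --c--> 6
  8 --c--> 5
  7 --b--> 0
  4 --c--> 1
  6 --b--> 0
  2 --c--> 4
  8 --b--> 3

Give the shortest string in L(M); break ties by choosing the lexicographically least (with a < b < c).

cab

A breadth-first search from 0 reaches an accepting state first via the path 0 → 3 → 1 → 7 on input cab.
No string of length < 3 is accepted (BFS exhausts all shorter strings without reaching an accepting state), and cab is the lexicographically least accepting string of length 3.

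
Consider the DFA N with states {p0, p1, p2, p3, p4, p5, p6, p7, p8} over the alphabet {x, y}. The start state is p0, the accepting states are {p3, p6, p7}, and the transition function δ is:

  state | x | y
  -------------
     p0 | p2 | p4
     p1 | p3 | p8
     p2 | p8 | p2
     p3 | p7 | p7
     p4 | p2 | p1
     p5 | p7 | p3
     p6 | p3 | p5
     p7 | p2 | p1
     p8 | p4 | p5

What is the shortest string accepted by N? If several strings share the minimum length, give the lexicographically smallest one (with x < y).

A breadth-first search from p0 reaches an accepting state first via the path p0 → p4 → p1 → p3 on input yyx.
No string of length < 3 is accepted (BFS exhausts all shorter strings without reaching an accepting state), and yyx is the lexicographically least accepting string of length 3.

yyx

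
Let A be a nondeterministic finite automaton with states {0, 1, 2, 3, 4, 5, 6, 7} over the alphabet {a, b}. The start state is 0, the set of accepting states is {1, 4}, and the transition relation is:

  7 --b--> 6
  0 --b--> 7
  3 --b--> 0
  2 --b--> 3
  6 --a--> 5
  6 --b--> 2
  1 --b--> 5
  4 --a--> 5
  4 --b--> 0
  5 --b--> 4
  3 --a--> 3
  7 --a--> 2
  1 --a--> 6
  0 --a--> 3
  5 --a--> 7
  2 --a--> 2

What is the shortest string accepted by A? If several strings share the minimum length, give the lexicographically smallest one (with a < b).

A breadth-first search from 0 reaches an accepting state first via the path 0 → 7 → 6 → 5 → 4 on input bbab.
No string of length < 4 is accepted (BFS exhausts all shorter strings without reaching an accepting state), and bbab is the lexicographically least accepting string of length 4.

bbab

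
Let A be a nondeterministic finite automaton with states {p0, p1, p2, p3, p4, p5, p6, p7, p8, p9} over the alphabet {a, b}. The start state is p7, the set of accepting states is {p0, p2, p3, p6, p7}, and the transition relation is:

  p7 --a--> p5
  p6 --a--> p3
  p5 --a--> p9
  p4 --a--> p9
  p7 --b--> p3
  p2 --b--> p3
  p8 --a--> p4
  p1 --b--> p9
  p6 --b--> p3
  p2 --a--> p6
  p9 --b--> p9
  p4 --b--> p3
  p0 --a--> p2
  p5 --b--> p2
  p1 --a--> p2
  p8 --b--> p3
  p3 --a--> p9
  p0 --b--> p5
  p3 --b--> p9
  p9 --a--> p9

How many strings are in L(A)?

7

The useful subgraph on states {p2, p3, p5, p6, p7} is acyclic, so L(A) is finite; the longest accepting path visits 5 useful states, giving maximum string length 4.
Counting accepting paths from p7 by length: 1 of length 0, 1 of length 1, 1 of length 2, 2 of length 3, 2 of length 4. Total 7.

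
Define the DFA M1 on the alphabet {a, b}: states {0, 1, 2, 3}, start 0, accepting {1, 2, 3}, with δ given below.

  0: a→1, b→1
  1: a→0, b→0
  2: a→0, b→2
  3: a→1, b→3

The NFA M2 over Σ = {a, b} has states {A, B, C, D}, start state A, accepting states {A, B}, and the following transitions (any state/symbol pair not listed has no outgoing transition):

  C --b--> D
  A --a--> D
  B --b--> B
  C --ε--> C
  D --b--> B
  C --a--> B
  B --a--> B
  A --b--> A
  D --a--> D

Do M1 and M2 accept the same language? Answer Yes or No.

No

The string a is accepted by M1 but rejected by M2.
So L(M1) ≠ L(M2).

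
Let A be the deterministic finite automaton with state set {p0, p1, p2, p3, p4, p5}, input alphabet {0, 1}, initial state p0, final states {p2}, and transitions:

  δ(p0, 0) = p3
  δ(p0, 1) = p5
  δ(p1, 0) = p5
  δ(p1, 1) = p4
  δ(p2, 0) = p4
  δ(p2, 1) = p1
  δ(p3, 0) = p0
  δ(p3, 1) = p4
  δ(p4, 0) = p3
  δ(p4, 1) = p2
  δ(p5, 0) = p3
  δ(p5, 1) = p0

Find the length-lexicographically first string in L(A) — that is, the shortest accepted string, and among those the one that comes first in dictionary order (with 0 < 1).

011

A breadth-first search from p0 reaches an accepting state first via the path p0 → p3 → p4 → p2 on input 011.
No string of length < 3 is accepted (BFS exhausts all shorter strings without reaching an accepting state), and 011 is the lexicographically least accepting string of length 3.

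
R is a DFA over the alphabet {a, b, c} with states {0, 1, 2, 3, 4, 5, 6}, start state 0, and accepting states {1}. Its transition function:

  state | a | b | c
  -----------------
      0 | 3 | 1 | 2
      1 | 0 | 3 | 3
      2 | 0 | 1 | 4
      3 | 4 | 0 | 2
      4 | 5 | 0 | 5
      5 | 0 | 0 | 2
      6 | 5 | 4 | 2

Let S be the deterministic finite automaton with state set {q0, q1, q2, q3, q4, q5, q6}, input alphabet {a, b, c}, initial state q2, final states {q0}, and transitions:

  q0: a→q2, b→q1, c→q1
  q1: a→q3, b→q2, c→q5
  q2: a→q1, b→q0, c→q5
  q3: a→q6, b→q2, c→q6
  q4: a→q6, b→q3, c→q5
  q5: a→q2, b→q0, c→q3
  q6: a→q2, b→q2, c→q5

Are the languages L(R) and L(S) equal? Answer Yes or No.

Yes

Exploring the product automaton R × S from the start pair (0, q2), following both machines on each input symbol, reaches 6 state pairs: (0, q2), (3, q1), (1, q0), (2, q5), (4, q3), (5, q6).
R accepts in {1} and S accepts in {q0}. In every reachable pair the two components are either both accepting — (1, q0) — or both non-accepting, so no string is accepted by exactly one of the machines: L(R) \ L(S) and L(S) \ L(R) are both empty.
Hence every string is accepted by R iff it is accepted by S, and the two languages coincide.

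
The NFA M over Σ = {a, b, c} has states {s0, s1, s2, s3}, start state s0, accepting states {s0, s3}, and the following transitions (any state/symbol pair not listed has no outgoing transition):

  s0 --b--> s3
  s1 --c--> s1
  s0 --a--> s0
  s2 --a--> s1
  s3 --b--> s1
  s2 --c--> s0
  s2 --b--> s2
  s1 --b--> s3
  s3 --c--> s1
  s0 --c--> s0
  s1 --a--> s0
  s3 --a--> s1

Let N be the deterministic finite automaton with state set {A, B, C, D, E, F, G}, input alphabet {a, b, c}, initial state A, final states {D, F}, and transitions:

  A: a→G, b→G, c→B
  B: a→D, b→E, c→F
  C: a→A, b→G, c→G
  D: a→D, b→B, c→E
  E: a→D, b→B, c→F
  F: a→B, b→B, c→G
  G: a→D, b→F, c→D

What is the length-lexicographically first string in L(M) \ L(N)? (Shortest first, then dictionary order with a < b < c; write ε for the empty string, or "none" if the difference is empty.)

The empty string ε is accepted by M but not by N.
Since ε is the unique shortest string, it is the required witness.

ε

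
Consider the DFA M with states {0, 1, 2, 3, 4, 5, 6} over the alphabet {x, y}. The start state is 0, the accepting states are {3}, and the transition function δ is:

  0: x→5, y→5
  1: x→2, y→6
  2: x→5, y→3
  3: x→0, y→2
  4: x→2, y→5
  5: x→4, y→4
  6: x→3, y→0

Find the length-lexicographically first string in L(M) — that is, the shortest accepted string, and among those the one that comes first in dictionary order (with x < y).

A breadth-first search from 0 reaches an accepting state first via the path 0 → 5 → 4 → 2 → 3 on input xxxy.
No string of length < 4 is accepted (BFS exhausts all shorter strings without reaching an accepting state), and xxxy is the lexicographically least accepting string of length 4.

xxxy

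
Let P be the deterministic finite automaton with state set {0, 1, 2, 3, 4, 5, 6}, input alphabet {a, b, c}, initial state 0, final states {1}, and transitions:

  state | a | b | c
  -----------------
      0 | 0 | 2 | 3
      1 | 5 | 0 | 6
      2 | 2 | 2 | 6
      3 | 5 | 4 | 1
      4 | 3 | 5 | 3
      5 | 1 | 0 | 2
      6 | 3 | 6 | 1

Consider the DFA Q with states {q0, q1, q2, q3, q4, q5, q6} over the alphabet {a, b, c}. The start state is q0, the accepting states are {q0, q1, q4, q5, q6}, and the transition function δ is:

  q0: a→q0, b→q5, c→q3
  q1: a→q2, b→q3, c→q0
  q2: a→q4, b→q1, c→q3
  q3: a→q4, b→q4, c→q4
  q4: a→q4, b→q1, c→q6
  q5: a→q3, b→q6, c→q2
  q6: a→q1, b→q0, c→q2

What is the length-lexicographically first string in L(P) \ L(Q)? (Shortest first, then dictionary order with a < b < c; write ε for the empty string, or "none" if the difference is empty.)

bcc

The string bcc is accepted by P but not by Q.
No shorter string lies in the difference, and bcc is the lexicographically first length-3 string in L(P) \ L(Q).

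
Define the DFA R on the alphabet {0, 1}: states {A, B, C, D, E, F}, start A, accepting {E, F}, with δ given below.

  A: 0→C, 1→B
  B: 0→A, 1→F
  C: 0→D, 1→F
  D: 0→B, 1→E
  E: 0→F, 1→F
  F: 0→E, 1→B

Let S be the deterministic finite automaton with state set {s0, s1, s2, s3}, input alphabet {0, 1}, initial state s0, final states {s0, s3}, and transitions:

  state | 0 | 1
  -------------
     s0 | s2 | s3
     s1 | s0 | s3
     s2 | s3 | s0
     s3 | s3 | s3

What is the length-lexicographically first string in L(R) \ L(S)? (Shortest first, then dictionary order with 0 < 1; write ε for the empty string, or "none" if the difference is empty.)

The string 010 is accepted by R but not by S.
No shorter string lies in the difference, and 010 is the lexicographically first length-3 string in L(R) \ L(S).

010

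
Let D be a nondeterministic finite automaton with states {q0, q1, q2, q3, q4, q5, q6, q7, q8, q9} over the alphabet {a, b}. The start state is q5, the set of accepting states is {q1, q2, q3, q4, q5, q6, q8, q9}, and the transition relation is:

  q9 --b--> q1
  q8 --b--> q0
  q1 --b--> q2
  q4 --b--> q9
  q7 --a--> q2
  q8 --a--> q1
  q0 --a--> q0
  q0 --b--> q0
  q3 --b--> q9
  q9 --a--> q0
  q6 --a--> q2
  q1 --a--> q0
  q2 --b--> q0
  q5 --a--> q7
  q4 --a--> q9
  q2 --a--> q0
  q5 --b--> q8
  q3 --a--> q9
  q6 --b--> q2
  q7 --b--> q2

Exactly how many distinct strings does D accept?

The useful subgraph on states {q1, q2, q5, q7, q8} is acyclic, so L(D) is finite; the longest accepting path visits 4 useful states, giving maximum string length 3.
Counting accepting paths from q5 by length: 1 of length 0, 1 of length 1, 3 of length 2, 1 of length 3. Total 6.

6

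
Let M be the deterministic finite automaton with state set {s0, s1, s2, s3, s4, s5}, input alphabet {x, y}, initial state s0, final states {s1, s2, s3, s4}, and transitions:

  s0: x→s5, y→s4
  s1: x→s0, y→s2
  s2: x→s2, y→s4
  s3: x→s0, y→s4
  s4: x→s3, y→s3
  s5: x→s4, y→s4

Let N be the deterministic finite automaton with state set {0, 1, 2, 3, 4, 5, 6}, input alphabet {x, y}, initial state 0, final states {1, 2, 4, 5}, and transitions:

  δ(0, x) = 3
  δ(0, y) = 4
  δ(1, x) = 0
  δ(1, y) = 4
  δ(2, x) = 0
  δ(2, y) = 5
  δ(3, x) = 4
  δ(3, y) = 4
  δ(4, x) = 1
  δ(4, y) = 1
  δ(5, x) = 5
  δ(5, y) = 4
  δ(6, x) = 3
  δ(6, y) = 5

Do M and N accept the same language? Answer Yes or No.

Yes

Exploring the product automaton M × N from the start pair (s0, 0), following both machines on each input symbol, reaches 4 state pairs: (s0, 0), (s5, 3), (s4, 4), (s3, 1).
M accepts in {s1, s2, s3, s4} and N accepts in {1, 2, 4, 5}. In every reachable pair the two components are either both accepting — (s4, 4), (s3, 1) — or both non-accepting, so no string is accepted by exactly one of the machines: L(M) \ L(N) and L(N) \ L(M) are both empty.
Hence every string is accepted by M iff it is accepted by N, and the two languages coincide.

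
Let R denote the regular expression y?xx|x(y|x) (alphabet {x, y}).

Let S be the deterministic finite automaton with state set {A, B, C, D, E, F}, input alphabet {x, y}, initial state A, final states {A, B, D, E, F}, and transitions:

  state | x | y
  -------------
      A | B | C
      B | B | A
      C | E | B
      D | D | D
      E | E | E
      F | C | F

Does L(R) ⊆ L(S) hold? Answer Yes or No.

Yes

Converting the expression R to a DFA (subset construction, then merging equivalent states) gives the minimal DFA with states {r0, r1, r2, r3, r4, r5}, start state r0, accepting states {r3} and transitions r0: x→r1, y→r2; r1: x→r3, y→r3; r2: x→r4, y→r5; r3: x→r5, y→r5; r4: x→r3, y→r5; r5: x→r5, y→r5.
Exploring the product automaton R × S from the start pair (r0, A), following both machines on each input symbol, reaches 11 state pairs: (r0, A), (r1, B), (r2, C), (r3, B), (r3, A), (r4, E), (r5, B), (r5, A), (r5, C), (r3, E), (r5, E).
R accepts in {r3} and S accepts in {A, B, D, E, F}. The reachable pairs whose R-component is accepting are (r3, B), (r3, A), (r3, E); in each of them the S-component is accepting too, so the product for L(R) \ L(S) (R-component accepting, S-component rejecting) has no reachable accepting pair and the difference is empty.
Hence every string in L(R) is also in L(S).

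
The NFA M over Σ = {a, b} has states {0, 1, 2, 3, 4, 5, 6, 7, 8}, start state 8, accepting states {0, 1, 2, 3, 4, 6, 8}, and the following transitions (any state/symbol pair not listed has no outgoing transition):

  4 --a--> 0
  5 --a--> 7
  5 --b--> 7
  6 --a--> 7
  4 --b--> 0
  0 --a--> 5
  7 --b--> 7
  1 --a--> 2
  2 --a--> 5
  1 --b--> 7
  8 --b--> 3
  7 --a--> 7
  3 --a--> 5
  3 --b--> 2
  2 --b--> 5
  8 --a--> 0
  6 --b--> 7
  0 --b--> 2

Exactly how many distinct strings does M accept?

The useful subgraph on states {0, 2, 3, 8} is acyclic, so L(M) is finite; the longest accepting path visits 3 useful states, giving maximum string length 2.
Counting accepting paths from 8 by length: 1 of length 0, 2 of length 1, 2 of length 2. Total 5.

5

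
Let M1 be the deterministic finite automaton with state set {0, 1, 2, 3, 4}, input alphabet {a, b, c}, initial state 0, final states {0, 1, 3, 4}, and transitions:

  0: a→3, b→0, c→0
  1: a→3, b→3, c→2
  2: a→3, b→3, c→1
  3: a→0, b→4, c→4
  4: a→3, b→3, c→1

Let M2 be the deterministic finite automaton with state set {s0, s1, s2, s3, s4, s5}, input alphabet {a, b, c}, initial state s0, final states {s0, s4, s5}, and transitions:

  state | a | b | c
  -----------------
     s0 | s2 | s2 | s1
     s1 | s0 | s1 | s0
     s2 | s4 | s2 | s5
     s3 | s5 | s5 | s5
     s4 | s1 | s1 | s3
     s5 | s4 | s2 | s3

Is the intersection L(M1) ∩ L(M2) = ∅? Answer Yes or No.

No

The empty string ε is accepted by both M1 and M2.
Hence L(M1) ∩ L(M2) ≠ ∅.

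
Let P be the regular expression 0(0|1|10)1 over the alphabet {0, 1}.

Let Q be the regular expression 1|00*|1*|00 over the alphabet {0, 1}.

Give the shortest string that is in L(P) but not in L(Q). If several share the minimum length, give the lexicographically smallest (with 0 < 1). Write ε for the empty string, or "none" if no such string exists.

The string 001 is accepted by P but not by Q.
No shorter string lies in the difference, and 001 is the lexicographically first length-3 string in L(P) \ L(Q).

001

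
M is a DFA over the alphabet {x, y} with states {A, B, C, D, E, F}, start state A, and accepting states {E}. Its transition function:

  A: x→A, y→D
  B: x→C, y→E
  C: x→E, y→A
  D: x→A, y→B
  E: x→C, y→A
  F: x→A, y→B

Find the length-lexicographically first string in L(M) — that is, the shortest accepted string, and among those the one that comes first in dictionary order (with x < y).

yyy

A breadth-first search from A reaches an accepting state first via the path A → D → B → E on input yyy.
No string of length < 3 is accepted (BFS exhausts all shorter strings without reaching an accepting state), and yyy is the lexicographically least accepting string of length 3.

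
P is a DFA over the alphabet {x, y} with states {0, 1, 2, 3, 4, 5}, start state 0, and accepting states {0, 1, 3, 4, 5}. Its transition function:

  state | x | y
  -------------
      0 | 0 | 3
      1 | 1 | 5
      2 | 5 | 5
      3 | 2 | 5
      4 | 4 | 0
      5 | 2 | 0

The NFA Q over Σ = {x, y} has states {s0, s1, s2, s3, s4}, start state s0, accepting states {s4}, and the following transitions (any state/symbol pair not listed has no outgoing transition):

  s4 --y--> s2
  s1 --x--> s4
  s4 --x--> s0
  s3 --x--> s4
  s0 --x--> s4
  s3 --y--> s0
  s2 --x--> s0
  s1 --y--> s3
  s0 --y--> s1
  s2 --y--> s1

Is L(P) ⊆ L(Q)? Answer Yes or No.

No

The empty string ε is in L(P) but not in L(Q).
So L(P) ⊄ L(Q).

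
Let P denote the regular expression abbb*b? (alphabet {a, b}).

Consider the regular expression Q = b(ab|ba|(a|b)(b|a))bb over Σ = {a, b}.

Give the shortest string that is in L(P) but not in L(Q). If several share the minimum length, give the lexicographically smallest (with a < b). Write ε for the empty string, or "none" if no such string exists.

abb

The string abb is accepted by P but not by Q.
No shorter string lies in the difference, and abb is the lexicographically first length-3 string in L(P) \ L(Q).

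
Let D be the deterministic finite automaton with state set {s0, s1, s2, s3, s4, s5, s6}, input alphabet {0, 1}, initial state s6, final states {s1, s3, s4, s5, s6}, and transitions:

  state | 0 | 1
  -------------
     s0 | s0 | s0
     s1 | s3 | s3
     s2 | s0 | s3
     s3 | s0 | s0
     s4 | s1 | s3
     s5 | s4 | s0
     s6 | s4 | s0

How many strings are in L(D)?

The useful subgraph on states {s1, s3, s4, s6} is acyclic, so L(D) is finite; the longest accepting path visits 4 useful states, giving maximum string length 3.
Counting accepting paths from s6 by length: 1 of length 0, 1 of length 1, 2 of length 2, 2 of length 3. Total 6.

6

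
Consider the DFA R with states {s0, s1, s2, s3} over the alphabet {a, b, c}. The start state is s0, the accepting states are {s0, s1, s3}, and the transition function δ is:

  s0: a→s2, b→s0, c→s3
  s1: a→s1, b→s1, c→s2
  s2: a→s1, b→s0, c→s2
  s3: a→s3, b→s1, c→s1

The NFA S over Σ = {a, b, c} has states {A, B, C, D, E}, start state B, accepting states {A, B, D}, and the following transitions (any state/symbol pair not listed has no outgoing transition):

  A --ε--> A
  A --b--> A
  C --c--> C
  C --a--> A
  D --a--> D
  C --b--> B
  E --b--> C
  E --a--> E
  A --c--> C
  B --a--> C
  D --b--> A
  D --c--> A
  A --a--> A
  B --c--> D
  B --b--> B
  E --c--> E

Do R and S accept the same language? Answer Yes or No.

Yes

Exploring the product automaton R × S from the start pair (s0, B), following both machines on each input symbol, reaches 4 state pairs: (s0, B), (s2, C), (s3, D), (s1, A).
R accepts in {s0, s1, s3} and S accepts in {A, B, D}. In every reachable pair the two components are either both accepting — (s0, B), (s3, D), (s1, A) — or both non-accepting, so no string is accepted by exactly one of the machines: L(R) \ L(S) and L(S) \ L(R) are both empty.
Hence every string is accepted by R iff it is accepted by S, and the two languages coincide.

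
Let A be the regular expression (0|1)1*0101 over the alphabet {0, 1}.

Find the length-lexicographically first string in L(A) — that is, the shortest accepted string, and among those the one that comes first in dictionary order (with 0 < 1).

By inspection of the expression, no string of length less than 5 matches, and 00101 is the lexicographically first match of length 5.

00101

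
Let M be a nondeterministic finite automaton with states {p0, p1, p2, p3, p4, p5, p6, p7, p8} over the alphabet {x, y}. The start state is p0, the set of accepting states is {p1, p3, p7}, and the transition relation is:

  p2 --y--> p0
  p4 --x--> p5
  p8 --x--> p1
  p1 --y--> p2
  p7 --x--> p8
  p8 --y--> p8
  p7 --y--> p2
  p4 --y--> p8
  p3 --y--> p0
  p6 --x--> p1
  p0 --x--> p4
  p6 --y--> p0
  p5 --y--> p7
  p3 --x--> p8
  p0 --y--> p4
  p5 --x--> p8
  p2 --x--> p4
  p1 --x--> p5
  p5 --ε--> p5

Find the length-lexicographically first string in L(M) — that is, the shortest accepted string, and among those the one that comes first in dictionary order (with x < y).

A breadth-first search from p0 reaches an accepting state first via the path p0 → p4 → p5 → p7 on input xxy.
No string of length < 3 is accepted (BFS exhausts all shorter strings without reaching an accepting state), and xxy is the lexicographically least accepting string of length 3.

xxy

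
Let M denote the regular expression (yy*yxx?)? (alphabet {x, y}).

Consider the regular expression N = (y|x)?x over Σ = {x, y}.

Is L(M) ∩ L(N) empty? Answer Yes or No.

Converting the expression M to a DFA (subset construction, then merging equivalent states) gives the minimal DFA with states {m0, m1, m2, m3, m4, m5}, start state m0, accepting states {m0, m4, m5} and transitions m0: x→m1, y→m2; m1: x→m1, y→m1; m2: x→m1, y→m3; m3: x→m4, y→m3; m4: x→m5, y→m1; m5: x→m1, y→m1.
Converting the expression N to a DFA (subset construction, then merging equivalent states) gives the minimal DFA with states {n0, n1, n2, n3, n4}, start state n0, accepting states {n1, n3} and transitions n0: x→n1, y→n2; n1: x→n3, y→n4; n2: x→n3, y→n4; n3: x→n4, y→n4; n4: x→n4, y→n4.
Exploring the product automaton M × N from the start pair (m0, n0), following both machines on each input symbol, reaches 8 state pairs: (m0, n0), (m1, n1), (m2, n2), (m1, n3), (m1, n4), (m3, n4), (m4, n4), (m5, n4).
M accepts in {m0, m4, m5} and N accepts in {n1, n3}; no reachable pair has both components accepting, so no string drives both machines to acceptance simultaneously and L(M) ∩ L(N) = ∅.
So no string is accepted by both, and the intersection is empty.

Yes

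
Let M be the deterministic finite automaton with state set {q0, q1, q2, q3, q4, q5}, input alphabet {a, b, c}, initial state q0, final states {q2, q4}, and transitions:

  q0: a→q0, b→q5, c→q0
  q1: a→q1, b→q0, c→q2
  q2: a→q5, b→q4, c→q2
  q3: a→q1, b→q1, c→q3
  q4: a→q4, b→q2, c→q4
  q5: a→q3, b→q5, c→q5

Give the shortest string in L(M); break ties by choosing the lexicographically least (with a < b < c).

A breadth-first search from q0 reaches an accepting state first via the path q0 → q5 → q3 → q1 → q2 on input baac.
No string of length < 4 is accepted (BFS exhausts all shorter strings without reaching an accepting state), and baac is the lexicographically least accepting string of length 4.

baac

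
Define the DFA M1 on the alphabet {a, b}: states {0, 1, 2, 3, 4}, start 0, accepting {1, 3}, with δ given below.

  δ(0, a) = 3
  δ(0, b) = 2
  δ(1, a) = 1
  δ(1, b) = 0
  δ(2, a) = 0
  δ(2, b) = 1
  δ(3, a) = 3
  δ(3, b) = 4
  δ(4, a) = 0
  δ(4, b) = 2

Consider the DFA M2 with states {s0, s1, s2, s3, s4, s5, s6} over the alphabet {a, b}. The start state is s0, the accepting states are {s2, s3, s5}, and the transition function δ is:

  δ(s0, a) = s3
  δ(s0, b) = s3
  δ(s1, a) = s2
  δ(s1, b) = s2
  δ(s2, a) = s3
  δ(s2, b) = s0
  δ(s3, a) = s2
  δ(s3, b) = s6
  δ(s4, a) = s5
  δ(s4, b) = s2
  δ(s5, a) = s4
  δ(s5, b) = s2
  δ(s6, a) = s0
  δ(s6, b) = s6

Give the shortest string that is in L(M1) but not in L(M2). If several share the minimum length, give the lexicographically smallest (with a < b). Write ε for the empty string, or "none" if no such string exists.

bb

The string bb is accepted by M1 but not by M2.
No shorter string lies in the difference, and bb is the lexicographically first length-2 string in L(M1) \ L(M2).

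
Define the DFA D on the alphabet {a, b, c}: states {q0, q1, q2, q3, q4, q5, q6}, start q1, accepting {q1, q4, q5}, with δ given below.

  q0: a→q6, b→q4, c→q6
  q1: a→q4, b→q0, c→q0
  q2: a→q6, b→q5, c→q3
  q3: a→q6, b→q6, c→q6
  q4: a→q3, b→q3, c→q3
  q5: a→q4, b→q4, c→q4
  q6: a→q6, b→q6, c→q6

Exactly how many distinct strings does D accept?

The useful subgraph on states {q0, q1, q4} is acyclic, so L(D) is finite; the longest accepting path visits 3 useful states, giving maximum string length 2.
Counting accepting paths from q1 by length: 1 of length 0, 1 of length 1, 2 of length 2. Total 4.

4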